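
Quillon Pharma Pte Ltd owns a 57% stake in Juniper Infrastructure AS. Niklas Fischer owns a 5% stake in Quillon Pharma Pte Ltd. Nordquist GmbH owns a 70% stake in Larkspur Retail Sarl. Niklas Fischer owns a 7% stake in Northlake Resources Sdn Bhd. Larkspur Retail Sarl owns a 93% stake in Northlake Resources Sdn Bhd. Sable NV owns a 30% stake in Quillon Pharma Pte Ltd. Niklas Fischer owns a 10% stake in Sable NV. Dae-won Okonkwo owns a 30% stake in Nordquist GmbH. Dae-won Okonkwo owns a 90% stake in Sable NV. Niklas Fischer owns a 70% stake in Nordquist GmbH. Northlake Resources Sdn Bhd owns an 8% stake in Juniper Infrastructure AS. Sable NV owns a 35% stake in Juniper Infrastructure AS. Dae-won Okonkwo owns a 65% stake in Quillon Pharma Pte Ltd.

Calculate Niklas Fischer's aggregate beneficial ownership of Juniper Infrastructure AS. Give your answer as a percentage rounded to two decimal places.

Niklas reaches Juniper along 5 paths.
Via Quillon: 5% × 57% = 2.85%.
Via Sable → Quillon: 10% × 30% × 57% = 1.71%.
Via Nordquist → Larkspur → Northlake: 70% × 70% × 93% × 8% = 3.6456%.
Via Northlake: 7% × 8% = 0.56%.
Via Sable: 10% × 35% = 3.5%.
Total: 2.85% + 1.71% + 3.6456% + 0.56% + 3.5% = 12.2656%.
Rounded: 12.27%.

12.27%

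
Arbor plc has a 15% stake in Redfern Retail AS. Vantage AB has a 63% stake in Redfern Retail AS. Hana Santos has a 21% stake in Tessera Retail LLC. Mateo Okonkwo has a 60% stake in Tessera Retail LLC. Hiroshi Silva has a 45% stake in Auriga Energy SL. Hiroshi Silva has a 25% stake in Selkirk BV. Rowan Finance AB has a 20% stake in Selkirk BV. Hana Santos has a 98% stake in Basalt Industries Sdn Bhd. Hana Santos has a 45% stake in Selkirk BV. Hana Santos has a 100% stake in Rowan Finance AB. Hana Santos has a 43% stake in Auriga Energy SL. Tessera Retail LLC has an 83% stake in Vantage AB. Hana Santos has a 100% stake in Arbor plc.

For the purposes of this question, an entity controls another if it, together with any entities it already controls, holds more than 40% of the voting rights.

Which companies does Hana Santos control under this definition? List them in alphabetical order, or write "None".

Hana holds 100% of Rowan, so Hana controls Rowan.
Hana holds 43% of Auriga, so Hana controls Auriga.
Hana holds 100% of Arbor, so Hana controls Arbor.
Rowan and Hana together hold 20% + 45% = 65% of Selkirk, so Hana controls Selkirk.
Hana holds 98% of Basalt, so Hana controls Basalt.
No other company's threshold is met.

Arbor plc, Auriga Energy SL, Basalt Industries Sdn Bhd, Rowan Finance AB, Selkirk BV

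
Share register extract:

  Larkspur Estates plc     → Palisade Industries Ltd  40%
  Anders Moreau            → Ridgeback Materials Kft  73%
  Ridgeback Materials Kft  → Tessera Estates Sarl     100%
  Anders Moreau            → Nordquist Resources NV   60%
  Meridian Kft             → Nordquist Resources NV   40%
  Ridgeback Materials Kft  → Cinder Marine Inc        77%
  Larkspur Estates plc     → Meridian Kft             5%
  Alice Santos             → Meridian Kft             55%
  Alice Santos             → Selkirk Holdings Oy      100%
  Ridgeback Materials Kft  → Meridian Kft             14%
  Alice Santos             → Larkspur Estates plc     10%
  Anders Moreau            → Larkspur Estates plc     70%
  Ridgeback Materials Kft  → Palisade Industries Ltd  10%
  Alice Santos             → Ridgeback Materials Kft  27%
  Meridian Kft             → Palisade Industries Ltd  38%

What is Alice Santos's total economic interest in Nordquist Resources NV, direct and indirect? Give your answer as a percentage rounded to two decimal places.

23.71%

Alice reaches Nordquist along 3 paths.
Via Larkspur → Meridian: 10% × 5% × 40% = 0.2%.
Via Ridgeback → Meridian: 27% × 14% × 40% = 1.512%.
Via Meridian: 55% × 40% = 22%.
Total: 0.2% + 1.512% + 22% = 23.712%.
Rounded: 23.71%.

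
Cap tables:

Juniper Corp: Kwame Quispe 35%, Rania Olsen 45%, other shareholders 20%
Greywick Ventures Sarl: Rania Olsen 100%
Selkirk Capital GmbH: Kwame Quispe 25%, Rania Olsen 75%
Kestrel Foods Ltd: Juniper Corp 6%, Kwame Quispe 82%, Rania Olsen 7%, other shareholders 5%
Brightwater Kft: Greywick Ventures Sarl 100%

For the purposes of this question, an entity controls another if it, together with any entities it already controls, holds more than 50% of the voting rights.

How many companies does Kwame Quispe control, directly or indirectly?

1

Kwame holds 82% of Kestrel, so Kwame controls Kestrel.
No other company's threshold is met.
Kwame controls 1 company.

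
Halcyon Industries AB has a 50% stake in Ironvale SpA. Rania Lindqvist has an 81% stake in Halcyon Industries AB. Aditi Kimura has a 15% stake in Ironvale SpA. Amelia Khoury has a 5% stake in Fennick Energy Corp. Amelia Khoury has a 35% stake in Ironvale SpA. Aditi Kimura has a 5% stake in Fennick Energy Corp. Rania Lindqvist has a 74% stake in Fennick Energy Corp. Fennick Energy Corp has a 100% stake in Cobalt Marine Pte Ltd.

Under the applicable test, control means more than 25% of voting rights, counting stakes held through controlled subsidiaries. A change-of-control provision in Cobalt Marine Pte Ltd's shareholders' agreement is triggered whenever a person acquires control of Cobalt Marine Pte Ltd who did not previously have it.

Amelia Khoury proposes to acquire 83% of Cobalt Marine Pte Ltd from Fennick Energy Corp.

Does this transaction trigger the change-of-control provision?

Yes

The purchase adds only to Amelia's holdings (Fennick's stake shrinks), so Amelia is the only person who could newly come to control Cobalt.
Amelia holds 35% of Ironvale, so Amelia controls Ironvale.
Neither Amelia nor any entity Amelia controls holds any voting interest in Cobalt.
So before the transaction, Amelia does not control Cobalt.
After the purchase, Amelia holds 83% of Cobalt directly, and Fennick's stake falls to 17%.
Amelia holds 83% of Cobalt, so Amelia controls Cobalt.
Amelia did not control Cobalt before and does after, so the clause is triggered.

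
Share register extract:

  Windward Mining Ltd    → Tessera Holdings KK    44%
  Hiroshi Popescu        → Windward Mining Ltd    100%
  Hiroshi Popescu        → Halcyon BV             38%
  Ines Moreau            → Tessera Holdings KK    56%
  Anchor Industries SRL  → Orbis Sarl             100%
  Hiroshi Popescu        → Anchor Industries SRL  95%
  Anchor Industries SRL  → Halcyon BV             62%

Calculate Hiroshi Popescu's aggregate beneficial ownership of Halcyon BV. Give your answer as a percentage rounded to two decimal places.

96.90%

Hiroshi reaches Halcyon along 2 paths.
Via Anchor: 95% × 62% = 58.9%.
Direct stake: 38% = 38%.
Total: 58.9% + 38% = 96.9%.
Rounded: 96.90%.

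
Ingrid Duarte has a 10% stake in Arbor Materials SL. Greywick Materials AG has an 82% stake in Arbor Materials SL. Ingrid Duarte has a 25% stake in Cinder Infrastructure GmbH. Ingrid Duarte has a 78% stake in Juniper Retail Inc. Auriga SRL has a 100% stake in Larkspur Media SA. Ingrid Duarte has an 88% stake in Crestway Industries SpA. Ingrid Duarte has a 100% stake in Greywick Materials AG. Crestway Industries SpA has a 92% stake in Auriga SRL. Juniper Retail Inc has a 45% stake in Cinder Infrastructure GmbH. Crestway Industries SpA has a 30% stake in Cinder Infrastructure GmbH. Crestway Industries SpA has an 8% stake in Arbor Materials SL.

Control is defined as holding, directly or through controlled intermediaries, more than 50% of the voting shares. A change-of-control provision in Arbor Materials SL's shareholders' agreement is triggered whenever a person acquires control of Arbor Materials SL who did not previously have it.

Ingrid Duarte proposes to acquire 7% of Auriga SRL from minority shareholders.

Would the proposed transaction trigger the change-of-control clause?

The purchase changes only Ingrid's holdings, so Ingrid is the only person who could newly come to control Arbor.
Ingrid holds 88% of Crestway, so Ingrid controls Crestway.
Ingrid holds 100% of Greywick, so Ingrid controls Greywick.
Crestway and Greywick and Ingrid together hold 8% + 82% + 10% = 100% of Arbor, so Ingrid controls Arbor.
So Ingrid already controls Arbor before the transaction.
After the purchase, Ingrid holds 7% of Auriga directly.
Ingrid controlled Arbor already, so this is not a new person acquiring control; every other person's position is unchanged or reduced.
No new person acquires control, so the clause is not triggered.

No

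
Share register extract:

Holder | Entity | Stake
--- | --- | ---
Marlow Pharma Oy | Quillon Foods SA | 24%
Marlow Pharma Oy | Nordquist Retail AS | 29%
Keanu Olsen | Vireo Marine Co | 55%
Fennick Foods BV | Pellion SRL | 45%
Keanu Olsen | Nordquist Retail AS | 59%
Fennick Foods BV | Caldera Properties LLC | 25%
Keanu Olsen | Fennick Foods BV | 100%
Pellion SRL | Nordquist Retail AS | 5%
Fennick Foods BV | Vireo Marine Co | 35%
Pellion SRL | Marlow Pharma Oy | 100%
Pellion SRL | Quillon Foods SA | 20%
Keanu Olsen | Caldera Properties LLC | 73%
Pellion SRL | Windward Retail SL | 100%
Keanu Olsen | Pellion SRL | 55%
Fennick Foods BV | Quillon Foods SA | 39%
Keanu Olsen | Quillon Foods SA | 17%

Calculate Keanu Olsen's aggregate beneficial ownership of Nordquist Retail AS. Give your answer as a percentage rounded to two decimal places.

Keanu reaches Nordquist along 5 paths.
Via Pellion → Marlow: 55% × 100% × 29% = 15.95%.
Via Fennick → Pellion → Marlow: 100% × 45% × 100% × 29% = 13.05%.
Via Pellion: 55% × 5% = 2.75%.
Via Fennick → Pellion: 100% × 45% × 5% = 2.25%.
Direct stake: 59% = 59%.
Total: 15.95% + 13.05% + 2.75% + 2.25% + 59% = 93%.
Rounded: 93.00%.

93.00%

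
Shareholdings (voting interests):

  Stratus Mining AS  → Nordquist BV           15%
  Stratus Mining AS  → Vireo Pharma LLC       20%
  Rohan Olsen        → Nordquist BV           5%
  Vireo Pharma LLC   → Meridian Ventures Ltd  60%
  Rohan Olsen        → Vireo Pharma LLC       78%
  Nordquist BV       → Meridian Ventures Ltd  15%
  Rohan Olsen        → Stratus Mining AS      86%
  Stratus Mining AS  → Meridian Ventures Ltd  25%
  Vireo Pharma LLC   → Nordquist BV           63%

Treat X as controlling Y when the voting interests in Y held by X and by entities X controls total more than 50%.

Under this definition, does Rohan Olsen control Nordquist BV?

Yes

Rohan holds 86% of Stratus, so Rohan controls Stratus.
Rohan and Stratus together hold 78% + 20% = 98% of Vireo, so Rohan controls Vireo.
Stratus and Vireo and Rohan together hold 15% + 63% + 5% = 83% of Nordquist, so Rohan controls Nordquist.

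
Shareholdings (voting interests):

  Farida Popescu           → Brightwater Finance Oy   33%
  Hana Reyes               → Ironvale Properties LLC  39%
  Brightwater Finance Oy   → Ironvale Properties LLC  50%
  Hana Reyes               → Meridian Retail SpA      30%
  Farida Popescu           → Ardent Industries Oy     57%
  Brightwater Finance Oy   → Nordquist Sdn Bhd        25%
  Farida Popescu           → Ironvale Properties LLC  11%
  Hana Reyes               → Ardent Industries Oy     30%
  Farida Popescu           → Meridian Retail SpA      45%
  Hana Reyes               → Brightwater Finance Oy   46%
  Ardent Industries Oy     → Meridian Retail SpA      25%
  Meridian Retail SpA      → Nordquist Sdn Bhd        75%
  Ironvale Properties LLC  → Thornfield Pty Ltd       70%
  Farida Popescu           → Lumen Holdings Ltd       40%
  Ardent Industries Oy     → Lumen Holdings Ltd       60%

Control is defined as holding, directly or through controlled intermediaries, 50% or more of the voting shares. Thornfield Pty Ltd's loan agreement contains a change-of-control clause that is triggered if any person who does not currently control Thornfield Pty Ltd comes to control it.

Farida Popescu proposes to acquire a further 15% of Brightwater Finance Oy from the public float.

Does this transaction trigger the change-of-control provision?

No

The purchase changes only Farida's holdings, so Farida is the only person who could newly come to control Thornfield.
Farida holds 57% of Ardent, so Farida controls Ardent.
Farida and Ardent together hold 45% + 25% = 70% of Meridian, so Farida controls Meridian.
Ardent and Farida together hold 60% + 40% = 100% of Lumen, so Farida controls Lumen.
Meridian holds 75% of Nordquist, so Farida controls Nordquist.
Neither Farida nor any entity Farida controls holds any voting interest in Thornfield.
So before the transaction, Farida does not control Thornfield.
After the purchase, Farida's direct stake in Brightwater rises to 33% + 15% = 48%.
Farida's side now holds 48% of Brightwater, not ≥ 50%, so Farida still does not control Brightwater.
After the transaction, neither Farida nor any entity Farida controls holds a voting interest in Thornfield, so Farida still does not control it.
No new person acquires control, so the clause is not triggered.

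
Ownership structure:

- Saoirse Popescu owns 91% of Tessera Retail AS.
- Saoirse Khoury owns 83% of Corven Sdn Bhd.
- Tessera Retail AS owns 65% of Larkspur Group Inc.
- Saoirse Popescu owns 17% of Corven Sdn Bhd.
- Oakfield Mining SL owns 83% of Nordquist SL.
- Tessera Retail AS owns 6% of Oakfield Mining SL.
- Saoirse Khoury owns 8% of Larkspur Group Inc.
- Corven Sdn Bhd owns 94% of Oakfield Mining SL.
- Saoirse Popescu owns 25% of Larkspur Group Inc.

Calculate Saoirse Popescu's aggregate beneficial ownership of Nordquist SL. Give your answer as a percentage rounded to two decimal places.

17.80%

Saoirse Popescu reaches Nordquist along 2 paths.
Via Corven → Oakfield: 17% × 94% × 83% = 13.2634%.
Via Tessera → Oakfield: 91% × 6% × 83% = 4.5318%.
Total: 13.2634% + 4.5318% = 17.7952%.
Rounded: 17.80%.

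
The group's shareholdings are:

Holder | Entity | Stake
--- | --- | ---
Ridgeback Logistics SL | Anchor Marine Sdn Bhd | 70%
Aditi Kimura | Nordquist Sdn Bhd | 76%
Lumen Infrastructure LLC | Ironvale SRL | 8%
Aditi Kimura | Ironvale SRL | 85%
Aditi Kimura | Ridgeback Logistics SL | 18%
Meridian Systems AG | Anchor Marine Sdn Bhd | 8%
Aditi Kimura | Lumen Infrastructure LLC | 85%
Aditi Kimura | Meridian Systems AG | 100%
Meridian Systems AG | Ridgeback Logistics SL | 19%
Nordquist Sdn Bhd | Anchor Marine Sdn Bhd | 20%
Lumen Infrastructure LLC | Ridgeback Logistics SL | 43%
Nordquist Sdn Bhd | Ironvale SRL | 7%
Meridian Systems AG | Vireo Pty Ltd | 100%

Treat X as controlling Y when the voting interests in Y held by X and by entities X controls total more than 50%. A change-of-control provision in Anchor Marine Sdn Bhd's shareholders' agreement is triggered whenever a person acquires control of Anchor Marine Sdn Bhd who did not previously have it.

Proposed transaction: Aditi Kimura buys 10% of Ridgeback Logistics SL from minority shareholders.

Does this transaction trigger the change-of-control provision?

The purchase changes only Aditi's holdings, so Aditi is the only person who could newly come to control Anchor.
Aditi holds 85% of Lumen, so Aditi controls Lumen.
Aditi holds 100% of Meridian, so Aditi controls Meridian.
Meridian and Lumen and Aditi together hold 19% + 43% + 18% = 80% of Ridgeback, so Aditi controls Ridgeback.
Aditi holds 76% of Nordquist, so Aditi controls Nordquist.
Nordquist and Ridgeback and Meridian together hold 20% + 70% + 8% = 98% of Anchor, so Aditi controls Anchor.
So Aditi already controls Anchor before the transaction.
After the purchase, Aditi's direct stake in Ridgeback rises to 18% + 10% = 28%.
Aditi controlled Anchor already, so this is not a new person acquiring control; every other person's position is unchanged or reduced.
No new person acquires control, so the clause is not triggered.

No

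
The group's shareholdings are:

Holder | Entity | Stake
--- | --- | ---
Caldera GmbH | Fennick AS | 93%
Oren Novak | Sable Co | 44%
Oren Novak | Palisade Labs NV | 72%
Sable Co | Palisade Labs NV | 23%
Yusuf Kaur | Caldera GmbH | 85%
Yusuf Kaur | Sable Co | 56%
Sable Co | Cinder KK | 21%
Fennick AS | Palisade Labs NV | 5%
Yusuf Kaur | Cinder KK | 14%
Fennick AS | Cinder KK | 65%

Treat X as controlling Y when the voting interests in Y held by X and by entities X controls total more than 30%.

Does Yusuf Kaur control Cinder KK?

Yusuf holds 85% of Caldera, so Yusuf controls Caldera.
Caldera holds 93% of Fennick, so Yusuf controls Fennick.
Yusuf holds 56% of Sable, so Yusuf controls Sable.
Yusuf and Fennick and Sable together hold 14% + 65% + 21% = 100% of Cinder, so Yusuf controls Cinder.

Yes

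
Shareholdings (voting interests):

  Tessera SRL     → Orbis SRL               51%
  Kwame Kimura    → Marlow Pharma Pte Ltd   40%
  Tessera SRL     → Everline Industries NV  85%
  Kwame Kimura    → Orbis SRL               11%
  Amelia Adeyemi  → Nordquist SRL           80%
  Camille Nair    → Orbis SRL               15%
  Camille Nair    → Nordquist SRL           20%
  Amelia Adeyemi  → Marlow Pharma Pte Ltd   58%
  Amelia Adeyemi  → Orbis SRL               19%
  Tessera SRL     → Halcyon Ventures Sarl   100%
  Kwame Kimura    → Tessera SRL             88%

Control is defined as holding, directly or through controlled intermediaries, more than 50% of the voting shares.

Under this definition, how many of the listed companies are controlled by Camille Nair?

0

Camille's largest direct stake is 20% in Nordquist, which does not meet the threshold.
Camille controls 0 companies.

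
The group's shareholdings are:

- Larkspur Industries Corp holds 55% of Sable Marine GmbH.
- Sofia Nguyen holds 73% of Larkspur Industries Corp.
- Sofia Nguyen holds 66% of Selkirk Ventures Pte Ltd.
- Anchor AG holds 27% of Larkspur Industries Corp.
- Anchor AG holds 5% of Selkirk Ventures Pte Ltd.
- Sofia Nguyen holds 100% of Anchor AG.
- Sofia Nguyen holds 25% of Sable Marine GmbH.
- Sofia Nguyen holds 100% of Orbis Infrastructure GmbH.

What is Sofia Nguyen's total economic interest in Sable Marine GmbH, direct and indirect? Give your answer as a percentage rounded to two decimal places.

80.00%

Sofia reaches Sable along 3 paths.
Direct stake: 25% = 25%.
Via Anchor → Larkspur: 100% × 27% × 55% = 14.85%.
Via Larkspur: 73% × 55% = 40.15%.
Total: 25% + 14.85% + 40.15% = 80%.
Rounded: 80.00%.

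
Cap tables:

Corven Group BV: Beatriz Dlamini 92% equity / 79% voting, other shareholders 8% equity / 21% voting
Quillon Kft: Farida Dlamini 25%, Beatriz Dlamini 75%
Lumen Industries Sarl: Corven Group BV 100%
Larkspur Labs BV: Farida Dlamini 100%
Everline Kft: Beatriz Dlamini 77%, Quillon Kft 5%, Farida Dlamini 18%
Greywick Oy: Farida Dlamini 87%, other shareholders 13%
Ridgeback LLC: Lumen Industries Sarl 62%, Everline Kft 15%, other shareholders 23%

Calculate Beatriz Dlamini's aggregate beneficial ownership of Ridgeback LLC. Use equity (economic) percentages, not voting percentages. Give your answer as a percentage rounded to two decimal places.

69.15%

Beatriz reaches Ridgeback along 3 paths.
Via Corven → Lumen: 92% × 100% × 62% = 57.04%.
Via Everline: 77% × 15% = 11.55%.
Via Quillon → Everline: 75% × 5% × 15% = 0.5625%.
Total: 57.04% + 11.55% + 0.5625% = 69.1525%.
Rounded: 69.15%.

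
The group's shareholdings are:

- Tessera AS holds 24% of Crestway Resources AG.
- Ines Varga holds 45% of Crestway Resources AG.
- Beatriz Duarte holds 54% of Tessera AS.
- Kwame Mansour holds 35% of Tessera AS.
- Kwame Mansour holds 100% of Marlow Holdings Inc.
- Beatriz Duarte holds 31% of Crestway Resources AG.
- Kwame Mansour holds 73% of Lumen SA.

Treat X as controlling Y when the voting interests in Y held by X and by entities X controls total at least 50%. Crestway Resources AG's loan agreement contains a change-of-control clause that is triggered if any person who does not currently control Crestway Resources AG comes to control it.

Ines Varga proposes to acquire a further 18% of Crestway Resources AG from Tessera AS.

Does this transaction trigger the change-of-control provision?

The purchase adds only to Ines's holdings (Tessera's stake shrinks), so Ines is the only person who could newly come to control Crestway.
Ines's largest direct stake is 45% in Crestway, which does not meet the threshold, so Ines controls no company.
In Crestway, Ines's side holds only 45%, not ≥ 50%.
So before the transaction, Ines does not control Crestway.
After the purchase, Ines's direct stake in Crestway rises to 45% + 18% = 63%, and Tessera's stake falls to 6%.
Ines holds 63% of Crestway, so Ines controls Crestway.
Ines did not control Crestway before and does after, so the clause is triggered.

Yes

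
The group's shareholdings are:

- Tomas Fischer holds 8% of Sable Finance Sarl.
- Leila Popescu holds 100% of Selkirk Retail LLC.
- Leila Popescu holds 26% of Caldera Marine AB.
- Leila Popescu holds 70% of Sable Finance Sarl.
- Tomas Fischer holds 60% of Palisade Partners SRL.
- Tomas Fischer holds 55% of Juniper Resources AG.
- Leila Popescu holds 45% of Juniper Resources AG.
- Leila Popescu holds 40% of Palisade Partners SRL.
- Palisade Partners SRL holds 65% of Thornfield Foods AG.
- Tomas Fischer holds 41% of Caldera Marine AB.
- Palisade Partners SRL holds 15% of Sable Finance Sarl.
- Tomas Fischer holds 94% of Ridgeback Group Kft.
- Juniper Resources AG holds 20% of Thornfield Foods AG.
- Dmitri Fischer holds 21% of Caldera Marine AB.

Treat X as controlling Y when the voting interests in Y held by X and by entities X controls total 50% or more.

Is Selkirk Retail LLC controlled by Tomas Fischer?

No

Tomas holds 60% of Palisade, so Tomas controls Palisade.
Tomas holds 55% of Juniper, so Tomas controls Juniper.
Tomas holds 94% of Ridgeback, so Tomas controls Ridgeback.
Palisade and Juniper together hold 65% + 20% = 85% of Thornfield, so Tomas controls Thornfield.
Neither Tomas nor any entity Tomas controls holds any voting interest in Selkirk.
So Tomas does not control Selkirk.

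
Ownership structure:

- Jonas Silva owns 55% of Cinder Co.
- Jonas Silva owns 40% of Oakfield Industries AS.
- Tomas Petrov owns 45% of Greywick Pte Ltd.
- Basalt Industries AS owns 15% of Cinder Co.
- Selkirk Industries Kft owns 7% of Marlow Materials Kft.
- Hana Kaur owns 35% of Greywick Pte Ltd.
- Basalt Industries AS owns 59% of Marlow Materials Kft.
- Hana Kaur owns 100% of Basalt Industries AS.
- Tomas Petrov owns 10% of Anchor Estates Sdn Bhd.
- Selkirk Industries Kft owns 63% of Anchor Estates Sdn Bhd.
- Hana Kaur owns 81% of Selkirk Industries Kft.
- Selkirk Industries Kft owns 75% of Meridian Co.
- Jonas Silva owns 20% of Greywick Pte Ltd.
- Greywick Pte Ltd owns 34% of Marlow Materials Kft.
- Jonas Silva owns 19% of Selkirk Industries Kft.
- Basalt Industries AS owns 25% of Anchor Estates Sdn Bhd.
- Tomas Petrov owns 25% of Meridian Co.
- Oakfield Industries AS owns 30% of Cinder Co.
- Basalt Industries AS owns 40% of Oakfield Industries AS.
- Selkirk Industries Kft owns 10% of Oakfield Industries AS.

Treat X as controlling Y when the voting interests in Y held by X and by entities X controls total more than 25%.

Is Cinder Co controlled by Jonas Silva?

Yes

Jonas holds 40% of Oakfield, so Jonas controls Oakfield.
Jonas and Oakfield together hold 55% + 30% = 85% of Cinder, so Jonas controls Cinder.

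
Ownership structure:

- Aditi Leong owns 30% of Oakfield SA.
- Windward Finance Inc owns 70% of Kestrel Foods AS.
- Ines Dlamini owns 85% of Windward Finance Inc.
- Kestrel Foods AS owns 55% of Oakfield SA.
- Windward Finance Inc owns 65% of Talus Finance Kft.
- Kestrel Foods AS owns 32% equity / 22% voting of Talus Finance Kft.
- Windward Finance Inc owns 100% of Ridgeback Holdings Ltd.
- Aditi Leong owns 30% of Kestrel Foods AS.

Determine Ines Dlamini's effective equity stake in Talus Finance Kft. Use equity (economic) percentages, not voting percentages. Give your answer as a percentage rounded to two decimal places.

Ines reaches Talus along 2 paths.
Via Windward → Kestrel: 85% × 70% × 32% = 19.04%.
Via Windward: 85% × 65% = 55.25%.
Total: 19.04% + 55.25% = 74.29%.

74.29%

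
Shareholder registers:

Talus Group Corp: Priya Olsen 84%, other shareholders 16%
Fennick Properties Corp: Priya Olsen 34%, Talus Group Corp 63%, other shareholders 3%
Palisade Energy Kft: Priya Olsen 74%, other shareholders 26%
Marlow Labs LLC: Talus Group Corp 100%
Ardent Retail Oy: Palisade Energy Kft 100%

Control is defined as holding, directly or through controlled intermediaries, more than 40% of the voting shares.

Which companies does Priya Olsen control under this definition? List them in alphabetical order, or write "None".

Ardent Retail Oy, Fennick Properties Corp, Marlow Labs LLC, Palisade Energy Kft, Talus Group Corp

Priya holds 84% of Talus, so Priya controls Talus.
Priya and Talus together hold 34% + 63% = 97% of Fennick, so Priya controls Fennick.
Priya holds 74% of Palisade, so Priya controls Palisade.
Talus holds 100% of Marlow, so Priya controls Marlow.
Palisade holds 100% of Ardent, so Priya controls Ardent.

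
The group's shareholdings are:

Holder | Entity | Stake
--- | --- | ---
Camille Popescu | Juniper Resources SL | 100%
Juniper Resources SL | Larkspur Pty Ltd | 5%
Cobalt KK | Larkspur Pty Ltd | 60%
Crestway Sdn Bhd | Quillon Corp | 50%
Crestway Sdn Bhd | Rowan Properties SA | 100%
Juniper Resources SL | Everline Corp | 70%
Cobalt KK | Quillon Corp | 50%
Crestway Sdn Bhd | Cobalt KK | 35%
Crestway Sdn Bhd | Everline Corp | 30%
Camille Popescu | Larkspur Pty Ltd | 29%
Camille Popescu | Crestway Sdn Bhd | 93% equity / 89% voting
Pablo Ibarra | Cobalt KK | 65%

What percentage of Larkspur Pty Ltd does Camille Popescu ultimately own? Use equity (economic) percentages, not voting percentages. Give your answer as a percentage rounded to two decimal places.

53.53%

Camille reaches Larkspur along 3 paths.
Direct stake: 29% = 29%.
Via Crestway → Cobalt: 93% × 35% × 60% = 19.53%.
Via Juniper: 100% × 5% = 5%.
Total: 29% + 19.53% + 5% = 53.53%.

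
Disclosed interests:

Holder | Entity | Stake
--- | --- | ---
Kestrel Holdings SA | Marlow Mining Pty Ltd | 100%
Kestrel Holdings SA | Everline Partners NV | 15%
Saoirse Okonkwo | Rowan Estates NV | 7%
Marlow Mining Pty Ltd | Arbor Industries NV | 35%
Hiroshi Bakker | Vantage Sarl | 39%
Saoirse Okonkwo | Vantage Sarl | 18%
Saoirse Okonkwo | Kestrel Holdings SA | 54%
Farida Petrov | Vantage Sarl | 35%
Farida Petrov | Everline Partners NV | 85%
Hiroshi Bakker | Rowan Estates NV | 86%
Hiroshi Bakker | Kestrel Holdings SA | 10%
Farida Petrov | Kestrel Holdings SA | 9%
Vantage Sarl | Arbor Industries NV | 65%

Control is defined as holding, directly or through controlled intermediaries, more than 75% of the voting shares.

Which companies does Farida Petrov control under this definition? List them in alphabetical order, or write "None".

Everline Partners NV

Farida holds 85% of Everline, so Farida controls Everline.
No other company's threshold is met.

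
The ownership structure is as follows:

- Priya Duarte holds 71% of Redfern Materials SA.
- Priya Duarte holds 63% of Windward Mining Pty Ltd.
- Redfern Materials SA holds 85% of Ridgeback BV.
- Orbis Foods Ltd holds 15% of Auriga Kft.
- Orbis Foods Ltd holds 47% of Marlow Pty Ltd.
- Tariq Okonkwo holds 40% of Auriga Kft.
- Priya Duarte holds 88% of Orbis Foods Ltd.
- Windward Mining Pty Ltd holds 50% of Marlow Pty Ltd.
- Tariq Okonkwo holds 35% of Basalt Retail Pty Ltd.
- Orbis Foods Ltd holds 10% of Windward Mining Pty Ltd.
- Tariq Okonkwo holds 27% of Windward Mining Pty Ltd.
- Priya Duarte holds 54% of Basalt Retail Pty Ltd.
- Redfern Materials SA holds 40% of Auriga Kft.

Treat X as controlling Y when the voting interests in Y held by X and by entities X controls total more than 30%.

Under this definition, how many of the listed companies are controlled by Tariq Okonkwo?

Tariq holds 35% of Basalt, so Tariq controls Basalt.
Tariq holds 40% of Auriga, so Tariq controls Auriga.
No other company's threshold is met.
Tariq controls 2 companies.

2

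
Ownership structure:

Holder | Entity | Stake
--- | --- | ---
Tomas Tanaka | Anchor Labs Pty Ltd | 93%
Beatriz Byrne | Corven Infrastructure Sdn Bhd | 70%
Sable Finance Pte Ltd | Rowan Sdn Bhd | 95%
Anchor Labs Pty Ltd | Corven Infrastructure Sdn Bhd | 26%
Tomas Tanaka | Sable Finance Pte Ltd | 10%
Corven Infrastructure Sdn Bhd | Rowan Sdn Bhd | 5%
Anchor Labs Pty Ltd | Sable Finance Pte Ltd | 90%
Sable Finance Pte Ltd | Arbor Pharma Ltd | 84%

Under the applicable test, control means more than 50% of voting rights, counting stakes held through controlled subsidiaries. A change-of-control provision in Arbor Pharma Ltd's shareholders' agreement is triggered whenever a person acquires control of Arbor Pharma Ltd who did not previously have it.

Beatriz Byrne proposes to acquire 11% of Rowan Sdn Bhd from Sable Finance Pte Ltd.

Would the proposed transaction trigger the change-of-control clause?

The purchase adds only to Beatriz's holdings (Sable's stake shrinks), so Beatriz is the only person who could newly come to control Arbor.
Beatriz holds 70% of Corven, so Beatriz controls Corven.
Neither Beatriz nor any entity Beatriz controls holds any voting interest in Arbor.
So before the transaction, Beatriz does not control Arbor.
After the purchase, Beatriz holds 11% of Rowan directly, and Sable's stake falls to 84%.
Beatriz's side now holds 5% + 11% = 16% of Rowan, not > 50%, so Beatriz still does not control Rowan.
After the transaction, neither Beatriz nor any entity Beatriz controls holds a voting interest in Arbor, so Beatriz still does not control it.
No new person acquires control, so the clause is not triggered.

No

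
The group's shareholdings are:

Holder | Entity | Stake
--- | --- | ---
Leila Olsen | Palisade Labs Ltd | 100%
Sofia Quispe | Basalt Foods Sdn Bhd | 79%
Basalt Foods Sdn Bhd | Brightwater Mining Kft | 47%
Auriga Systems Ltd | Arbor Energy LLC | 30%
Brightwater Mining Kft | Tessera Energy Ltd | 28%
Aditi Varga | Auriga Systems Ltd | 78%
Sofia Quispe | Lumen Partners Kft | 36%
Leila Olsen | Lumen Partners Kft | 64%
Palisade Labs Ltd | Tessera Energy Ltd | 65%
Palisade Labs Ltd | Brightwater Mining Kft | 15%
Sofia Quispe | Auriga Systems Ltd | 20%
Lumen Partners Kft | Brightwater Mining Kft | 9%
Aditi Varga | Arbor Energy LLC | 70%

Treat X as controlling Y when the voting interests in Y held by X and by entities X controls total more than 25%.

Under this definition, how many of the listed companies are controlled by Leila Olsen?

3

Leila holds 100% of Palisade, so Leila controls Palisade.
Leila holds 64% of Lumen, so Leila controls Lumen.
Palisade holds 65% of Tessera, so Leila controls Tessera.
No other company's threshold is met.
Leila controls 3 companies.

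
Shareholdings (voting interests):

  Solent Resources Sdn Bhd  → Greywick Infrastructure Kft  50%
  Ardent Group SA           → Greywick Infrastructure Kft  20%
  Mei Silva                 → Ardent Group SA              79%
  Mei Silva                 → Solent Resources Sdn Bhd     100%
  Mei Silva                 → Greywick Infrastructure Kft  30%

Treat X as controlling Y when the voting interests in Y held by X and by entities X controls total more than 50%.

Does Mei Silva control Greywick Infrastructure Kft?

Mei holds 79% of Ardent, so Mei controls Ardent.
Mei holds 100% of Solent, so Mei controls Solent.
Ardent and Solent and Mei together hold 20% + 50% + 30% = 100% of Greywick, so Mei controls Greywick.

Yes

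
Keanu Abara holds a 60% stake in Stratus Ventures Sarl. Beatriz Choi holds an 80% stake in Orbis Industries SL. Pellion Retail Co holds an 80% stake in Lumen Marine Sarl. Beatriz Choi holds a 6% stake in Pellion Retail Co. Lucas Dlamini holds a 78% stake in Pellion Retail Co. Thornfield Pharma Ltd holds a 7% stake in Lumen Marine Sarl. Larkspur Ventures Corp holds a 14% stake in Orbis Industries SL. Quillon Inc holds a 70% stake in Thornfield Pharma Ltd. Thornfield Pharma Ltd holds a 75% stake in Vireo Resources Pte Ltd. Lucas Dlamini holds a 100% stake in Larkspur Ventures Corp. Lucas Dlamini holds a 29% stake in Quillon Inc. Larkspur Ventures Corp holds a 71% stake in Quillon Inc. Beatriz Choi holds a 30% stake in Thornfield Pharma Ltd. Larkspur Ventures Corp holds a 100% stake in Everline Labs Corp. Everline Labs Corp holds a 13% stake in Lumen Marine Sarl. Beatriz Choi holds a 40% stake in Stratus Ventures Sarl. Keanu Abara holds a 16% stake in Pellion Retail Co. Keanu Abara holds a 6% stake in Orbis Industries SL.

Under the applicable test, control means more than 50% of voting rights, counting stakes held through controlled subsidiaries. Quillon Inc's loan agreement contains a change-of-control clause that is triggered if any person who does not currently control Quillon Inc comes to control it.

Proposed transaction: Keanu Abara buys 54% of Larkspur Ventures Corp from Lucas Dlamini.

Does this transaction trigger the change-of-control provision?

Yes

The purchase adds only to Keanu's holdings (Lucas's stake shrinks), so Keanu is the only person who could newly come to control Quillon.
Keanu holds 60% of Stratus, so Keanu controls Stratus.
Neither Keanu nor any entity Keanu controls holds any voting interest in Quillon.
So before the transaction, Keanu does not control Quillon.
After the purchase, Keanu holds 54% of Larkspur directly, and Lucas's stake falls to 46%.
Keanu holds 54% of Larkspur, so Keanu controls Larkspur.
Larkspur holds 71% of Quillon, so Keanu controls Quillon.
Keanu did not control Quillon before and does after, so the clause is triggered.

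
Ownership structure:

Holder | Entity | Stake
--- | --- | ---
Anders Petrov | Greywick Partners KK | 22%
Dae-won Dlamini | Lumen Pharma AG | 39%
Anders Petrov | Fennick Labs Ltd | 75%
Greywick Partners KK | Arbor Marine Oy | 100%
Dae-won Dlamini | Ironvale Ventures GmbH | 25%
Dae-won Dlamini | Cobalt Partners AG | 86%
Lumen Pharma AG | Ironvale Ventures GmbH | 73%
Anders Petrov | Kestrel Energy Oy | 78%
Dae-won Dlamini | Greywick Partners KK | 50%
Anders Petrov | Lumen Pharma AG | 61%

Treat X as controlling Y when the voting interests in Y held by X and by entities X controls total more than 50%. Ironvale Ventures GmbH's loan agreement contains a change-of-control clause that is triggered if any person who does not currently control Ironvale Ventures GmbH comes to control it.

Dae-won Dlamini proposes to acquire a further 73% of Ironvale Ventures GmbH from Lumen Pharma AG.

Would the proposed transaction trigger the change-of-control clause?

Yes

The purchase adds only to Dae-won's holdings (Lumen's stake shrinks), so Dae-won is the only person who could newly come to control Ironvale.
Dae-won holds 86% of Cobalt, so Dae-won controls Cobalt.
In Ironvale, Dae-won's side holds only 25%, not > 50%.
So before the transaction, Dae-won does not control Ironvale.
After the purchase, Dae-won's direct stake in Ironvale rises to 25% + 73% = 98%, and Lumen's stake falls to 0%.
Dae-won holds 98% of Ironvale, so Dae-won controls Ironvale.
Dae-won did not control Ironvale before and does after, so the clause is triggered.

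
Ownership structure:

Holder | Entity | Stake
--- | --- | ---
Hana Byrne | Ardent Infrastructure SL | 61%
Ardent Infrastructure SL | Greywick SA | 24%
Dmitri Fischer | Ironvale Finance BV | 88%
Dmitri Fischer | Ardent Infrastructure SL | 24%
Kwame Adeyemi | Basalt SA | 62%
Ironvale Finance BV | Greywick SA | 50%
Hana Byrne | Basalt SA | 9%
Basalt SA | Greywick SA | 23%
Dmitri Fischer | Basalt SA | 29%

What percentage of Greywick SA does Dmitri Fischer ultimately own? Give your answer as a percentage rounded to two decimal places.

Dmitri reaches Greywick along 3 paths.
Via Basalt: 29% × 23% = 6.67%.
Via Ardent: 24% × 24% = 5.76%.
Via Ironvale: 88% × 50% = 44%.
Total: 6.67% + 5.76% + 44% = 56.43%.

56.43%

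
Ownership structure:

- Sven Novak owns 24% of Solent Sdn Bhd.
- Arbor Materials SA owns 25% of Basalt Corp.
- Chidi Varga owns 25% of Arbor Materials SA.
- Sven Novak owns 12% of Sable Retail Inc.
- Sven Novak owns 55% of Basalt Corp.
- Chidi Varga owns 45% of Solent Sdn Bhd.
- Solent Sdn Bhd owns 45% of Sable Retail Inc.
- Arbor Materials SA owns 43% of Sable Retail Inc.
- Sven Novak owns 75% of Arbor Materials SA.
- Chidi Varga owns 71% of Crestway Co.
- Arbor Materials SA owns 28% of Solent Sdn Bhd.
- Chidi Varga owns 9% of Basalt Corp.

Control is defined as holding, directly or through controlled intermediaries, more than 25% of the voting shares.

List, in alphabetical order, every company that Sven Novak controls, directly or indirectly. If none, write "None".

Arbor Materials SA, Basalt Corp, Sable Retail Inc, Solent Sdn Bhd

Sven holds 75% of Arbor, so Sven controls Arbor.
Sven and Arbor together hold 24% + 28% = 52% of Solent, so Sven controls Solent.
Sven and Arbor together hold 55% + 25% = 80% of Basalt, so Sven controls Basalt.
Sven and Solent and Arbor together hold 12% + 45% + 43% = 100% of Sable, so Sven controls Sable.
No other company's threshold is met.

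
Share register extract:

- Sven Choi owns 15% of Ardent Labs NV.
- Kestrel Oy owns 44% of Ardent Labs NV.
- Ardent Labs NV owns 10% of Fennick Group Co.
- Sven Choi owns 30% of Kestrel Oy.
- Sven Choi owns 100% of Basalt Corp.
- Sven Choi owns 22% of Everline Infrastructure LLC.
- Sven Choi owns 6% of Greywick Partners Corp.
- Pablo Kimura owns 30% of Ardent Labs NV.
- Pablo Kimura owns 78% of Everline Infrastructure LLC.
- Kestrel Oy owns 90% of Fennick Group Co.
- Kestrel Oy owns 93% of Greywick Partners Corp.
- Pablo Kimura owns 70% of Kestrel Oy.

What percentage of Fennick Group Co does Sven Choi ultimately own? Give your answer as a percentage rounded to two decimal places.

29.82%

Sven reaches Fennick along 3 paths.
Via Kestrel: 30% × 90% = 27%.
Via Ardent: 15% × 10% = 1.5%.
Via Kestrel → Ardent: 30% × 44% × 10% = 1.32%.
Total: 27% + 1.5% + 1.32% = 29.82%.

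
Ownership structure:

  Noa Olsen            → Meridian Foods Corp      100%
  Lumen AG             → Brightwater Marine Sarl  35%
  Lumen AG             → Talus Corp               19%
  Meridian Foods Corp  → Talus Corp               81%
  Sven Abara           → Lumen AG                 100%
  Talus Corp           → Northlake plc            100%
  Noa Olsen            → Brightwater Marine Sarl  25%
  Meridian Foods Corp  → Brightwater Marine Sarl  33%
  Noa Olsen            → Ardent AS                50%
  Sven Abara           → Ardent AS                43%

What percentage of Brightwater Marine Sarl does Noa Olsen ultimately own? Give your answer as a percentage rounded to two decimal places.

58.00%

Noa reaches Brightwater along 2 paths.
Via Meridian: 100% × 33% = 33%.
Direct stake: 25% = 25%.
Total: 33% + 25% = 58%.
Rounded: 58.00%.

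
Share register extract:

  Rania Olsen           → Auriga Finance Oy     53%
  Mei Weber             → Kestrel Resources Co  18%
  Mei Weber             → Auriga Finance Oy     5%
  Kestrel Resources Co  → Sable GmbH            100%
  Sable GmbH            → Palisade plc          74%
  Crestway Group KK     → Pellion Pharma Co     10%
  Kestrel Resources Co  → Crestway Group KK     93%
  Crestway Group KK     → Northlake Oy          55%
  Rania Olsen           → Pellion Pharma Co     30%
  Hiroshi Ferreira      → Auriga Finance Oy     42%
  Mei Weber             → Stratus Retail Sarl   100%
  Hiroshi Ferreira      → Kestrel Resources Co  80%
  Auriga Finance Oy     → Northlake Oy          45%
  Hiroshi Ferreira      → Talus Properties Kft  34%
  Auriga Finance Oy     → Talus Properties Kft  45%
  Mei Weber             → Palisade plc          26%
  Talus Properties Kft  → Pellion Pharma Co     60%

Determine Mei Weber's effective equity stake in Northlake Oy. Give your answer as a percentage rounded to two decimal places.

11.46%

Mei reaches Northlake along 2 paths.
Via Auriga: 5% × 45% = 2.25%.
Via Kestrel → Crestway: 18% × 93% × 55% = 9.207%.
Total: 2.25% + 9.207% = 11.457%.
Rounded: 11.46%.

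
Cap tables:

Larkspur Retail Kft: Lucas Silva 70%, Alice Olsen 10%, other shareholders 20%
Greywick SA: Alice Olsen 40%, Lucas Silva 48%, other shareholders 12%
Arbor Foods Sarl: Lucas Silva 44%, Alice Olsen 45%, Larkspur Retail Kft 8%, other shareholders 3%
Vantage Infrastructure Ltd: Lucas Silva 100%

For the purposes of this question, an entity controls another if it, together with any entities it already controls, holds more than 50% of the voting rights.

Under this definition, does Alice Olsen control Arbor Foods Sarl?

Alice's largest direct stake is 45% in Arbor, which does not meet the threshold, so Alice controls no company.
In Arbor, Alice's side holds only 45%, not > 50%.
So Alice does not control Arbor.

No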